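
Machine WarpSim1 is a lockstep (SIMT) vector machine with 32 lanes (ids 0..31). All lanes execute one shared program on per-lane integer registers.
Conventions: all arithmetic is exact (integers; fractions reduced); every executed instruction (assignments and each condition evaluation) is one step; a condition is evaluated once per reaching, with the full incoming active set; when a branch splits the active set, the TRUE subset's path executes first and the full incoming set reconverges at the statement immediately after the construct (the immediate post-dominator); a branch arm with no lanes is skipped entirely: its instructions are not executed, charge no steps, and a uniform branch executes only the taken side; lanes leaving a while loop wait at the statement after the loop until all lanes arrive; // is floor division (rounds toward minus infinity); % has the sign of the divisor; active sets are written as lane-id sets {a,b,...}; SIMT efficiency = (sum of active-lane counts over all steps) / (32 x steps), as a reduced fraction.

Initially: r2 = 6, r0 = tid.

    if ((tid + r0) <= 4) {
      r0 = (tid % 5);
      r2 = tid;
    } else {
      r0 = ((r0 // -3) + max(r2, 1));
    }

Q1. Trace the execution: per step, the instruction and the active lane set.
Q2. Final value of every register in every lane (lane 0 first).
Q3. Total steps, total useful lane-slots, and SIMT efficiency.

step 0: eval ((tid + r0) <= 4)       {0,1,2,3,4,5,6,7,8,9,10,11,12,13,14,15,16,17,18,19,20,21,22,23,24,25,26,27,28,29,30,31}
step 1: r0 <- (tid % 5)              {0,1,2}
step 2: r2 <- tid                    {0,1,2}
step 3: r0 <- ((r0 // -3) + max(r2, 1)) {3,4,5,6,7,8,9,10,11,12,13,14,15,16,17,18,19,20,21,22,23,24,25,26,27,28,29,30,31}

Answer: 4 steps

r2: 0,1,2,6,6,6,6,6,6,6,6,6,6,6,6,6,6,6,6,6,6,6,6,6,6,6,6,6,6,6,6,6
r0: 0,1,2,5,4,4,4,3,3,3,2,2,2,1,1,1,0,0,0,-1,-1,-1,-2,-2,-2,-3,-3,-3,-4,-4,-4,-5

steps = 4; useful = 67; efficiency = 67/128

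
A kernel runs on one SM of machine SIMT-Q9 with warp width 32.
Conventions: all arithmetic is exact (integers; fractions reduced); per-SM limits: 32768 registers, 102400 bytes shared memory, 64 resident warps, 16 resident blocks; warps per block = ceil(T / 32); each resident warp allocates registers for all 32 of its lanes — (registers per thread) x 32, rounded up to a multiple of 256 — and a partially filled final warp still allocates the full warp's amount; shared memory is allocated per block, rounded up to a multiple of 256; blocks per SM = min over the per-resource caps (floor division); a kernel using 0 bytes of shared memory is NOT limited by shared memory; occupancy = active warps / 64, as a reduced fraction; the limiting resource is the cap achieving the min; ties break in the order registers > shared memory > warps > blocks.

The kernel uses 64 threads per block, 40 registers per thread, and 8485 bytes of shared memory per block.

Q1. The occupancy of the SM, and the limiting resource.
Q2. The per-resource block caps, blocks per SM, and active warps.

Answer: occupancy 11/32, limited by shared memory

registers: 12 blocks
shared memory: 11 blocks
warps: 32 blocks
blocks: 16 blocks

Answer: 11 blocks, 22 active warps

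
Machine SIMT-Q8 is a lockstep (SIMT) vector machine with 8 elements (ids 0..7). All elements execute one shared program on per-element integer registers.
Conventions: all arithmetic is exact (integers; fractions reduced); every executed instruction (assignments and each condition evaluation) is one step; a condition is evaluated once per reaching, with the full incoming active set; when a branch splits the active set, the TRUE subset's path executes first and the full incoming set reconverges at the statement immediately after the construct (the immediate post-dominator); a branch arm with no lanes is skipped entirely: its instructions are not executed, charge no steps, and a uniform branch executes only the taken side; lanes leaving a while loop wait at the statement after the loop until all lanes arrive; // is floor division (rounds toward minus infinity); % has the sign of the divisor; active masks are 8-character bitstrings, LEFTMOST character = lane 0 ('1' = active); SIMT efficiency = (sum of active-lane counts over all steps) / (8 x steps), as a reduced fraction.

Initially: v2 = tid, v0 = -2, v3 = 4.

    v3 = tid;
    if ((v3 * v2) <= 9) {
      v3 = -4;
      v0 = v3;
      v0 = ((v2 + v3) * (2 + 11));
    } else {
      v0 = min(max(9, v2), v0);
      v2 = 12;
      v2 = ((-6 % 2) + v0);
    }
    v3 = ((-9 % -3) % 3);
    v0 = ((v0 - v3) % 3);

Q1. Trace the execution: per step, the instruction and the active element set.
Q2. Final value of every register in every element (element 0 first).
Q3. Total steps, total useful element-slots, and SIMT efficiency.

step 0: v3 <- tid                    11111111
step 1: eval ((v3 * v2) <= 9)        11111111
step 2: v3 <- -4                     11110000
step 3: v0 <- v3                     11110000
step 4: v0 <- ((v2 + v3) * (2 + 11)) 11110000
step 5: v0 <- min(max(9, v2), v0)    00001111
step 6: v2 <- 12                     00001111
step 7: v2 <- ((-6 % 2) + v0)        00001111
step 8: v3 <- ((-9 % -3) % 3)        11111111
step 9: v0 <- ((v0 - v3) % 3)        11111111

Answer: 10 steps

v2: 0,1,2,3,-2,-2,-2,-2
v0: 2,0,1,2,1,1,1,1
v3: 0,0,0,0,0,0,0,0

steps = 10; useful = 56; efficiency = 56/80 = 7/10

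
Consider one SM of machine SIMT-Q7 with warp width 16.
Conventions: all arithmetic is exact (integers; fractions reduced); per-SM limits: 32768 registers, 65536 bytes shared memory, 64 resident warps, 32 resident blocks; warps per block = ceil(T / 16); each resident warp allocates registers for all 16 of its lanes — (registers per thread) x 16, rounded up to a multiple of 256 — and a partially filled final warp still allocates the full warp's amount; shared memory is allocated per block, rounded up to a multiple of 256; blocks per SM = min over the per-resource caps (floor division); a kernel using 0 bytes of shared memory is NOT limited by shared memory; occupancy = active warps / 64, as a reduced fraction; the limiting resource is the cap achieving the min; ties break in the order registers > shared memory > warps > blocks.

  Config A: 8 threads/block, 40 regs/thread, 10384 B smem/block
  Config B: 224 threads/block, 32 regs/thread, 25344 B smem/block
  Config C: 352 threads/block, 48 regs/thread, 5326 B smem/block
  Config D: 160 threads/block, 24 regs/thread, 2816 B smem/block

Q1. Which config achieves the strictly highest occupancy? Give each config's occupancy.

occupancies: A 3/32, B 7/16, C 11/32, D 15/16

Answer: D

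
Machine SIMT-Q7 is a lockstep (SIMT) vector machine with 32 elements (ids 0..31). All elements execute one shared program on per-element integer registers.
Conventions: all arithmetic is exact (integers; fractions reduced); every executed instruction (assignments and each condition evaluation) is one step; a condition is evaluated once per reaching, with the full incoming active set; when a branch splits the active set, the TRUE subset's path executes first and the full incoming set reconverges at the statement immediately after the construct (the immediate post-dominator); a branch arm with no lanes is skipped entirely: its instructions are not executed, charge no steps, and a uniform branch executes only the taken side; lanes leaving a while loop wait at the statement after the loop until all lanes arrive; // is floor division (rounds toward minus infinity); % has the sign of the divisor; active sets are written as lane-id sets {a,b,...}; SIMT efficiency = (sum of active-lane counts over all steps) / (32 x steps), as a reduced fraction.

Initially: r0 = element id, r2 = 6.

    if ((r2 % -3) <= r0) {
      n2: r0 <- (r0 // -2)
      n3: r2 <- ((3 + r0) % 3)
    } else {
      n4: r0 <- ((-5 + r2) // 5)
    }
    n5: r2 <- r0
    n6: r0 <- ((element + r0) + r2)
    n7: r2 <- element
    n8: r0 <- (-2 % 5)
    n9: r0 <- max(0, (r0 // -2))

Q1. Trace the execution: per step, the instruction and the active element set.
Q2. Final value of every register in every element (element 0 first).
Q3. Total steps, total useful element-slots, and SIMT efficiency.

step 0: eval ((r2 % -3) <= r0)       {0,1,2,3,4,5,6,7,8,9,10,11,12,13,14,15,16,17,18,19,20,21,22,23,24,25,26,27,28,29,30,31}
step 1: r0 <- (r0 // -2)             {0,1,2,3,4,5,6,7,8,9,10,11,12,13,14,15,16,17,18,19,20,21,22,23,24,25,26,27,28,29,30,31}
step 2: r2 <- ((3 + r0) % 3)         {0,1,2,3,4,5,6,7,8,9,10,11,12,13,14,15,16,17,18,19,20,21,22,23,24,25,26,27,28,29,30,31}
step 3: r2 <- r0                     {0,1,2,3,4,5,6,7,8,9,10,11,12,13,14,15,16,17,18,19,20,21,22,23,24,25,26,27,28,29,30,31}
step 4: r0 <- ((element + r0) + r2)  {0,1,2,3,4,5,6,7,8,9,10,11,12,13,14,15,16,17,18,19,20,21,22,23,24,25,26,27,28,29,30,31}
step 5: r2 <- element                {0,1,2,3,4,5,6,7,8,9,10,11,12,13,14,15,16,17,18,19,20,21,22,23,24,25,26,27,28,29,30,31}
step 6: r0 <- (-2 % 5)               {0,1,2,3,4,5,6,7,8,9,10,11,12,13,14,15,16,17,18,19,20,21,22,23,24,25,26,27,28,29,30,31}
step 7: r0 <- max(0, (r0 // -2))     {0,1,2,3,4,5,6,7,8,9,10,11,12,13,14,15,16,17,18,19,20,21,22,23,24,25,26,27,28,29,30,31}

Answer: 8 steps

r0: 0,0,0,0,0,0,0,0,0,0,0,0,0,0,0,0,0,0,0,0,0,0,0,0,0,0,0,0,0,0,0,0
r2: 0,1,2,3,4,5,6,7,8,9,10,11,12,13,14,15,16,17,18,19,20,21,22,23,24,25,26,27,28,29,30,31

steps = 8; useful = 256; efficiency = 256/256 = 1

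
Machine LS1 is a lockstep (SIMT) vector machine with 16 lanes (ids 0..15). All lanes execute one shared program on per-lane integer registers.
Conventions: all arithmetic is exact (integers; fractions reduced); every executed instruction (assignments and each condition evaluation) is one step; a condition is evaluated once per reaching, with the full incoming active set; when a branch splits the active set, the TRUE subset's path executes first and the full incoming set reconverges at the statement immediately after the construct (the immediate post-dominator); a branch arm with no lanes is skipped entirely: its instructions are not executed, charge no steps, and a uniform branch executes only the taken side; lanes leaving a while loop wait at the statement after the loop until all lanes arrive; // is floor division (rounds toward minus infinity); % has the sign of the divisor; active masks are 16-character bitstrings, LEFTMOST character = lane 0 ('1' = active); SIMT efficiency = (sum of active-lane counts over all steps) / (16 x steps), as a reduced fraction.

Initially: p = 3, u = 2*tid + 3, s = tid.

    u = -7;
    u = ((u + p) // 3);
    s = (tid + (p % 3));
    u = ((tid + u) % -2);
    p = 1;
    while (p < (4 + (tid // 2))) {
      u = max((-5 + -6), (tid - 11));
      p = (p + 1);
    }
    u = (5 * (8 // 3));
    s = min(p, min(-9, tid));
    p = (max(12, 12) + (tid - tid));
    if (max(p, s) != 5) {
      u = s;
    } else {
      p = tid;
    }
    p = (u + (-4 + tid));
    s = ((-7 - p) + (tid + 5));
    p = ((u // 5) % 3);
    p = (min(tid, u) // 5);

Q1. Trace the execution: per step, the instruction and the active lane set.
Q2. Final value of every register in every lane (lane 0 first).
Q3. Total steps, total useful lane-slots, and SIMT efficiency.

step 0: u <- -7                      1111111111111111
step 1: u <- ((u + p) // 3)          1111111111111111
step 2: s <- (tid + (p % 3))         1111111111111111
step 3: u <- ((tid + u) % -2)        1111111111111111
step 4: p <- 1                       1111111111111111
step 5: eval (p < (4 + (tid // 2)))  1111111111111111
step 6: u <- max((-5 + -6), (tid - 11)) 1111111111111111
step 7: p <- (p + 1)                 1111111111111111
step 8: eval (p < (4 + (tid // 2)))  1111111111111111
step 9: u <- max((-5 + -6), (tid - 11)) 1111111111111111
step 10: p <- (p + 1)                 1111111111111111
step 11: eval (p < (4 + (tid // 2)))  1111111111111111
step 12: u <- max((-5 + -6), (tid - 11)) 1111111111111111
step 13: p <- (p + 1)                 1111111111111111
step 14: eval (p < (4 + (tid // 2)))  1111111111111111
step 15: u <- max((-5 + -6), (tid - 11)) 0011111111111111
step 16: p <- (p + 1)                 0011111111111111
step 17: eval (p < (4 + (tid // 2)))  0011111111111111
step 18: u <- max((-5 + -6), (tid - 11)) 0000111111111111
step 19: p <- (p + 1)                 0000111111111111
step 20: eval (p < (4 + (tid // 2)))  0000111111111111
step 21: u <- max((-5 + -6), (tid - 11)) 0000001111111111
step 22: p <- (p + 1)                 0000001111111111
step 23: eval (p < (4 + (tid // 2)))  0000001111111111
step 24: u <- max((-5 + -6), (tid - 11)) 0000000011111111
step 25: p <- (p + 1)                 0000000011111111
step 26: eval (p < (4 + (tid // 2)))  0000000011111111
step 27: u <- max((-5 + -6), (tid - 11)) 0000000000111111
step 28: p <- (p + 1)                 0000000000111111
step 29: eval (p < (4 + (tid // 2)))  0000000000111111
step 30: u <- max((-5 + -6), (tid - 11)) 0000000000001111
step 31: p <- (p + 1)                 0000000000001111
step 32: eval (p < (4 + (tid // 2)))  0000000000001111
step 33: u <- max((-5 + -6), (tid - 11)) 0000000000000011
step 34: p <- (p + 1)                 0000000000000011
step 35: eval (p < (4 + (tid // 2)))  0000000000000011
step 36: u <- (5 * (8 // 3))          1111111111111111
step 37: s <- min(p, min(-9, tid))    1111111111111111
step 38: p <- (max(12, 12) + (tid - tid)) 1111111111111111
step 39: eval (max(p, s) != 5)        1111111111111111
step 40: u <- s                       1111111111111111
step 41: p <- (u + (-4 + tid))        1111111111111111
step 42: s <- ((-7 - p) + (tid + 5))  1111111111111111
step 43: p <- ((u // 5) % 3)          1111111111111111
step 44: p <- (min(tid, u) // 5)      1111111111111111

Answer: 45 steps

p: -2,-2,-2,-2,-2,-2,-2,-2,-2,-2,-2,-2,-2,-2,-2,-2
u: -9,-9,-9,-9,-9,-9,-9,-9,-9,-9,-9,-9,-9,-9,-9,-9
s: 11,11,11,11,11,11,11,11,11,11,11,11,11,11,11,11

steps = 45; useful = 552; efficiency = 552/720 = 23/30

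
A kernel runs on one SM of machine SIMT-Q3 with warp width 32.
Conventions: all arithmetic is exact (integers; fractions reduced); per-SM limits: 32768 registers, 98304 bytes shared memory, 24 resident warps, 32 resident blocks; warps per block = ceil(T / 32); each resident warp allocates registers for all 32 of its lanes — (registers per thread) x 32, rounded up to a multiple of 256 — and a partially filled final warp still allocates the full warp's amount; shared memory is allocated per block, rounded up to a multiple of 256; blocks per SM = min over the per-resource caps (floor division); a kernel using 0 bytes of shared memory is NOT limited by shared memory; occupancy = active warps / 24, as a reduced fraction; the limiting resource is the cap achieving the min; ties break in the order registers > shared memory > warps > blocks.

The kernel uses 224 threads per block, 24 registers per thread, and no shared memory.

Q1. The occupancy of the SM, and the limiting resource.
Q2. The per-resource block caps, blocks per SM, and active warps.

Answer: occupancy 7/8, limited by warps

registers: 6 blocks
shared memory: no limit (kernel uses none)
warps: 3 blocks
blocks: 32 blocks

Answer: 3 blocks, 21 active warps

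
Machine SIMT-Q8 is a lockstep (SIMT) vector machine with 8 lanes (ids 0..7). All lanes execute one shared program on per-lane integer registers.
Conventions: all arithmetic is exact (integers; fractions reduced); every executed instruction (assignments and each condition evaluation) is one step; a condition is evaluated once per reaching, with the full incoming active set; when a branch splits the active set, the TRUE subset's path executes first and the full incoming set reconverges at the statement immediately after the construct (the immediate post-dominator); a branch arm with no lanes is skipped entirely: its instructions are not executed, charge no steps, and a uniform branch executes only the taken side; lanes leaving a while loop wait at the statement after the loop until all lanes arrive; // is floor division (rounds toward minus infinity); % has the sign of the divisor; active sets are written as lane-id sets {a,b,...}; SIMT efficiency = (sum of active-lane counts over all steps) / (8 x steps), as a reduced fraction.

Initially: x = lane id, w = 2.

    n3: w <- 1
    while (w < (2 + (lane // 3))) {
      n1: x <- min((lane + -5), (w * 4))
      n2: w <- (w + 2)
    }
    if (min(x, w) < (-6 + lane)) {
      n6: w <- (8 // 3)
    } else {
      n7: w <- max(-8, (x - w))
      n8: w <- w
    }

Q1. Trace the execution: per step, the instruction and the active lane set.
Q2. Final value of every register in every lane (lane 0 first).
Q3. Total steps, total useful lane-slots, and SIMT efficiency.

step 0: w <- 1                       {0,1,2,3,4,5,6,7}
step 1: eval (w < (2 + (lane // 3))) {0,1,2,3,4,5,6,7}
step 2: x <- min((lane + -5), (w * 4)) {0,1,2,3,4,5,6,7}
step 3: w <- (w + 2)                 {0,1,2,3,4,5,6,7}
step 4: eval (w < (2 + (lane // 3))) {0,1,2,3,4,5,6,7}
step 5: x <- min((lane + -5), (w * 4)) {6,7}
step 6: w <- (w + 2)                 {6,7}
step 7: eval (w < (2 + (lane // 3))) {6,7}
step 8: eval (min(x, w) < (-6 + lane)) {0,1,2,3,4,5,6,7}
step 9: w <- max(-8, (x - w))        {0,1,2,3,4,5,6,7}
step 10: w <- w                       {0,1,2,3,4,5,6,7}

Answer: 11 steps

x: -5,-4,-3,-2,-1,0,1,2
w: -8,-7,-6,-5,-4,-3,-4,-3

steps = 11; useful = 70; efficiency = 70/88 = 35/44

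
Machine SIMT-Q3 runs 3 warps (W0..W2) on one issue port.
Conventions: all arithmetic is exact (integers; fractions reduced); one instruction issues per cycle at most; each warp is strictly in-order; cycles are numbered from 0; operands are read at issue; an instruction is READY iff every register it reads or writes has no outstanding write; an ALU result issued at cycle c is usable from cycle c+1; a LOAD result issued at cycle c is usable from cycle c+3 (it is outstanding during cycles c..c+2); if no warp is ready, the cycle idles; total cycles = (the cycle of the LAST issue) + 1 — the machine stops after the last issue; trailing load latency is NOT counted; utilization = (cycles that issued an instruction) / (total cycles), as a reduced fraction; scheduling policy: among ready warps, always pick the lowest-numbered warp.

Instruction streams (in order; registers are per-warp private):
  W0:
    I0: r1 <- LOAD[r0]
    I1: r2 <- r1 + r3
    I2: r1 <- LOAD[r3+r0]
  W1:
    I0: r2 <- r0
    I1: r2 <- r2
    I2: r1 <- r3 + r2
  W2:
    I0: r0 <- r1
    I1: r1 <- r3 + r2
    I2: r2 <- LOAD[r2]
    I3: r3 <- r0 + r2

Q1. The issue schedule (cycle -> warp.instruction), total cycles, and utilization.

cycle 0: W0.I0
cycle 1: W1.I0
cycle 2: W1.I1
cycle 3: W0.I1
cycle 4: W0.I2
cycle 5: W1.I2
cycle 6: W2.I0
cycle 7: W2.I1
cycle 8: W2.I2
cycle 9: idle
cycle 10: idle
cycle 11: W2.I3

Answer: 12 cycles, utilization 5/6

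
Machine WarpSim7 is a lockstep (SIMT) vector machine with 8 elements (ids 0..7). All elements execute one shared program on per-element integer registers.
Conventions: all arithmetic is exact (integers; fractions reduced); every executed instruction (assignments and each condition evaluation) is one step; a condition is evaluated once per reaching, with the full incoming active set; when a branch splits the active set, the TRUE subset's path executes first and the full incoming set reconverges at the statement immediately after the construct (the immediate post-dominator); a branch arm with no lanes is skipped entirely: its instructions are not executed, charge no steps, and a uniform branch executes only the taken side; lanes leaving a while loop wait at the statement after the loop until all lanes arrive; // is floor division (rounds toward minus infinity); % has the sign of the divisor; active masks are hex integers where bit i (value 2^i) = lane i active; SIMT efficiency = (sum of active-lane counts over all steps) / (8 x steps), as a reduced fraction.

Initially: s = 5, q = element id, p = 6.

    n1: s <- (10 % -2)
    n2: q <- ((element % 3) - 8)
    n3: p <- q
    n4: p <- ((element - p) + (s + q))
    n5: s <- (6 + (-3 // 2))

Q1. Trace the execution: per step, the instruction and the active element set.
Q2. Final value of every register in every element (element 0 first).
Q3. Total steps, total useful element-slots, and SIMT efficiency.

step 0: s <- (10 % -2)               0xff
step 1: q <- ((element % 3) - 8)     0xff
step 2: p <- q                       0xff
step 3: p <- ((element - p) + (s + q)) 0xff
step 4: s <- (6 + (-3 // 2))         0xff

Answer: 5 steps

s: 4,4,4,4,4,4,4,4
q: -8,-7,-6,-8,-7,-6,-8,-7
p: 0,1,2,3,4,5,6,7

steps = 5; useful = 40; efficiency = 40/40 = 1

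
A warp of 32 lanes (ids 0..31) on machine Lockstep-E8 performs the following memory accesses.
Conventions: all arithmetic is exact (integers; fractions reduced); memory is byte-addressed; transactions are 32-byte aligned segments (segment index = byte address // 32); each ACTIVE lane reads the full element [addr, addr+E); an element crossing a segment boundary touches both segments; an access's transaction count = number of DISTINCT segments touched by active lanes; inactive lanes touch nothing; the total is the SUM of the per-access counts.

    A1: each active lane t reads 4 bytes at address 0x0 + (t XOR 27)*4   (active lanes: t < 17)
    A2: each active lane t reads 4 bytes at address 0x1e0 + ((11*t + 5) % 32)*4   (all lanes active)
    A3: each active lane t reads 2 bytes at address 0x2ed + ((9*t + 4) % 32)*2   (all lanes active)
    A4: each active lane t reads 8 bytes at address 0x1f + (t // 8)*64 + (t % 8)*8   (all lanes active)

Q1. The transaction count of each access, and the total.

A1: 3 transactions
A2: 4 transactions
A3: 3 transactions
A4: 9 transactions

Answer: 3,4,3,9; total 19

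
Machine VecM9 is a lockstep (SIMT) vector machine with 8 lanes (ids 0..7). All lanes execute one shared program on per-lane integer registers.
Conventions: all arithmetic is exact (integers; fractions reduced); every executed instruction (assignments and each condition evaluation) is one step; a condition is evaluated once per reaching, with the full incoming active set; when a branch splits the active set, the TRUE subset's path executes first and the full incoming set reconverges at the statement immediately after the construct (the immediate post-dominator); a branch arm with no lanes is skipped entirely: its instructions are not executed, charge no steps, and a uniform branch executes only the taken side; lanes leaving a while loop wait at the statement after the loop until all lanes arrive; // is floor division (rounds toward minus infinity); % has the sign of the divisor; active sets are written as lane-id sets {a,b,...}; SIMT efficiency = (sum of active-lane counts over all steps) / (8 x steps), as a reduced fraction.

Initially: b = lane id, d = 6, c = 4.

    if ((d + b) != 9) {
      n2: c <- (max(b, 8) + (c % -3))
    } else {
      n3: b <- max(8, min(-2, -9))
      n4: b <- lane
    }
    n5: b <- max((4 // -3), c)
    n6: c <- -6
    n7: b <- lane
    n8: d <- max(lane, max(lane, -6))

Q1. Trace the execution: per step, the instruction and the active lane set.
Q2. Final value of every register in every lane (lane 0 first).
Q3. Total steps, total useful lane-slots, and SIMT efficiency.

step 0: eval ((d + b) != 9)          {0,1,2,3,4,5,6,7}
step 1: c <- (max(b, 8) + (c % -3))  {0,1,2,4,5,6,7}
step 2: b <- max(8, min(-2, -9))     {3}
step 3: b <- lane                    {3}
step 4: b <- max((4 // -3), c)       {0,1,2,3,4,5,6,7}
step 5: c <- -6                      {0,1,2,3,4,5,6,7}
step 6: b <- lane                    {0,1,2,3,4,5,6,7}
step 7: d <- max(lane, max(lane, -6)) {0,1,2,3,4,5,6,7}

Answer: 8 steps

b: 0,1,2,3,4,5,6,7
d: 0,1,2,3,4,5,6,7
c: -6,-6,-6,-6,-6,-6,-6,-6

steps = 8; useful = 49; efficiency = 49/64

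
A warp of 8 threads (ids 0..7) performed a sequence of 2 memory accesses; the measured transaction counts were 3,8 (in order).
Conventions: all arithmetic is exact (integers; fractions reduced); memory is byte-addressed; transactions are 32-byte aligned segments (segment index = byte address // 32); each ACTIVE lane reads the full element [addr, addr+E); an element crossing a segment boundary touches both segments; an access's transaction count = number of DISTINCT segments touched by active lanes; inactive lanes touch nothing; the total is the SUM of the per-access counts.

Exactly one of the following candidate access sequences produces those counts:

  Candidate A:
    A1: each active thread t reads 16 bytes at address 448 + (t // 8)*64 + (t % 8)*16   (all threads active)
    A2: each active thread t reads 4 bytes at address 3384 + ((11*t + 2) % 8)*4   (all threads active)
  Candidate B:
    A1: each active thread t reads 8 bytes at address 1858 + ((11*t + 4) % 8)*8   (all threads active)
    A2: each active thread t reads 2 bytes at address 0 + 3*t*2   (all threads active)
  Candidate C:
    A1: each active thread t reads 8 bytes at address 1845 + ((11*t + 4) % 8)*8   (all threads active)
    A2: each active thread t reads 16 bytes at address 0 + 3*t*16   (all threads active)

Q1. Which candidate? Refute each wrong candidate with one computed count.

A: A1 gives 4 transactions, not 3
B: A2 gives 2 transactions, not 8
C: all counts match (3,8)

Answer: C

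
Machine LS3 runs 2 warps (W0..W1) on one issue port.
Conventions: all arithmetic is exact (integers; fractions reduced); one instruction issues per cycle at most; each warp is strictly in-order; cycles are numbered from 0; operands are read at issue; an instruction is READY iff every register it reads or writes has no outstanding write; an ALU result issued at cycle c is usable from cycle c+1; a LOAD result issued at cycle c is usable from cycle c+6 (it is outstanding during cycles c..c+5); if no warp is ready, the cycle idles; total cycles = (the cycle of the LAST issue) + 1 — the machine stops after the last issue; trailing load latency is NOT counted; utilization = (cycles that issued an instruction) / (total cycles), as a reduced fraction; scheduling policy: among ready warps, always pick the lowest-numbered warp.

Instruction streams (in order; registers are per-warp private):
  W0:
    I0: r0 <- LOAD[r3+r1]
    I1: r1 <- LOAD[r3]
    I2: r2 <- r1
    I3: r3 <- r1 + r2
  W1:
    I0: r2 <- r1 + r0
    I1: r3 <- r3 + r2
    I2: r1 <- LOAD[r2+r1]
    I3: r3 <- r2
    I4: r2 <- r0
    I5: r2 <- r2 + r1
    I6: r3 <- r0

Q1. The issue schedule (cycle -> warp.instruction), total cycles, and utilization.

cycle 0: W0.I0
cycle 1: W0.I1
cycle 2: W1.I0
cycle 3: W1.I1
cycle 4: W1.I2
cycle 5: W1.I3
cycle 6: W1.I4
cycle 7: W0.I2
cycle 8: W0.I3
cycle 9: idle
cycle 10: W1.I5
cycle 11: W1.I6

Answer: 12 cycles, utilization 11/12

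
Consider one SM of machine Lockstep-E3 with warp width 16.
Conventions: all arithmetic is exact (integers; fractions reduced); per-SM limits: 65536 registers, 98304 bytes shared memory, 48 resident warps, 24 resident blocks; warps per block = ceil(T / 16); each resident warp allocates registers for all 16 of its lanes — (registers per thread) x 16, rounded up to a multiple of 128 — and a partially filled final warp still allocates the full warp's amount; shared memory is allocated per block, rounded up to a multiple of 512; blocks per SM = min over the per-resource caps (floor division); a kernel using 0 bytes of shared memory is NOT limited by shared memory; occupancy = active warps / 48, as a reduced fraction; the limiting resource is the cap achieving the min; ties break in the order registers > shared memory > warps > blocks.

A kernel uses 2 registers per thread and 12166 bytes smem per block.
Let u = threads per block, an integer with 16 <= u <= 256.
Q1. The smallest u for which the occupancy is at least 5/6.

Answer: u = 65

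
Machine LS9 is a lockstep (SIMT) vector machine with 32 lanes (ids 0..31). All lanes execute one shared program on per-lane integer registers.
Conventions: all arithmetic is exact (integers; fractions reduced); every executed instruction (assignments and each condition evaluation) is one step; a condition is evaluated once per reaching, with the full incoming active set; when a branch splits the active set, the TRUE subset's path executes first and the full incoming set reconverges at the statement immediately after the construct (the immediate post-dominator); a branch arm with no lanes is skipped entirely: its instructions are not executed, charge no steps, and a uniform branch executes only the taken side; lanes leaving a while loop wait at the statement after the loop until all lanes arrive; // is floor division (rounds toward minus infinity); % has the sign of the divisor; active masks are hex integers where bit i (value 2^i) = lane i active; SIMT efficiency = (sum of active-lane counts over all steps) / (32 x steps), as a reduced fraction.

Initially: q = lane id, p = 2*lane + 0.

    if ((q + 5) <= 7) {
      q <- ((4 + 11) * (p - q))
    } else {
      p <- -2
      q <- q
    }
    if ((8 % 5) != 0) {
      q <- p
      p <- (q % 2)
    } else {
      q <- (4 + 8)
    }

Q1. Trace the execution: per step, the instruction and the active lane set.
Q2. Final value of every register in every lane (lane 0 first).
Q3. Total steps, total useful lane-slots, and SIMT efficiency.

step 0: eval ((q + 5) <= 7)          0xffffffff
step 1: q <- ((4 + 11) * (p - q))    0x00000007
step 2: p <- -2                      0xfffffff8
step 3: q <- q                       0xfffffff8
step 4: eval ((8 % 5) != 0)          0xffffffff
step 5: q <- p                       0xffffffff
step 6: p <- (q % 2)                 0xffffffff

Answer: 7 steps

q: 0,2,4,-2,-2,-2,-2,-2,-2,-2,-2,-2,-2,-2,-2,-2,-2,-2,-2,-2,-2,-2,-2,-2,-2,-2,-2,-2,-2,-2,-2,-2
p: 0,0,0,0,0,0,0,0,0,0,0,0,0,0,0,0,0,0,0,0,0,0,0,0,0,0,0,0,0,0,0,0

steps = 7; useful = 189; efficiency = 189/224 = 27/32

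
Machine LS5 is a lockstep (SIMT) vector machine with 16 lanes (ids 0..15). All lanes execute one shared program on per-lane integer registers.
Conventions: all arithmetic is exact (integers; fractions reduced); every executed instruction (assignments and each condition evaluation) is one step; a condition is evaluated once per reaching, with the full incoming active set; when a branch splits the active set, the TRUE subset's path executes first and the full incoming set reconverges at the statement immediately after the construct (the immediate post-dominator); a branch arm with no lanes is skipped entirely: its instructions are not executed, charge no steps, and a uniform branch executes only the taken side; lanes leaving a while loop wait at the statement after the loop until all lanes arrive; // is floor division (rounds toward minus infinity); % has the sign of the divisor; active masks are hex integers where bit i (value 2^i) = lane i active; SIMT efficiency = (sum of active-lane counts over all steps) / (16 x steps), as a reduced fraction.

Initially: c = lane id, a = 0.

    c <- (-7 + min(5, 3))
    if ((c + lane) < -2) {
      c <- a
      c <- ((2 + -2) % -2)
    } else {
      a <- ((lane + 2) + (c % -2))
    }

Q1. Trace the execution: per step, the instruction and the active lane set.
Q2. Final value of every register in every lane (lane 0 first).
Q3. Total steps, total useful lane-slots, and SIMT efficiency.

step 0: c <- (-7 + min(5, 3))        0xffff
step 1: eval ((c + lane) < -2)       0xffff
step 2: c <- a                       0x0003
step 3: c <- ((2 + -2) % -2)         0x0003
step 4: a <- ((lane + 2) + (c % -2)) 0xfffc

Answer: 5 steps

c: 0,0,-4,-4,-4,-4,-4,-4,-4,-4,-4,-4,-4,-4,-4,-4
a: 0,0,4,5,6,7,8,9,10,11,12,13,14,15,16,17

steps = 5; useful = 50; efficiency = 50/80 = 5/8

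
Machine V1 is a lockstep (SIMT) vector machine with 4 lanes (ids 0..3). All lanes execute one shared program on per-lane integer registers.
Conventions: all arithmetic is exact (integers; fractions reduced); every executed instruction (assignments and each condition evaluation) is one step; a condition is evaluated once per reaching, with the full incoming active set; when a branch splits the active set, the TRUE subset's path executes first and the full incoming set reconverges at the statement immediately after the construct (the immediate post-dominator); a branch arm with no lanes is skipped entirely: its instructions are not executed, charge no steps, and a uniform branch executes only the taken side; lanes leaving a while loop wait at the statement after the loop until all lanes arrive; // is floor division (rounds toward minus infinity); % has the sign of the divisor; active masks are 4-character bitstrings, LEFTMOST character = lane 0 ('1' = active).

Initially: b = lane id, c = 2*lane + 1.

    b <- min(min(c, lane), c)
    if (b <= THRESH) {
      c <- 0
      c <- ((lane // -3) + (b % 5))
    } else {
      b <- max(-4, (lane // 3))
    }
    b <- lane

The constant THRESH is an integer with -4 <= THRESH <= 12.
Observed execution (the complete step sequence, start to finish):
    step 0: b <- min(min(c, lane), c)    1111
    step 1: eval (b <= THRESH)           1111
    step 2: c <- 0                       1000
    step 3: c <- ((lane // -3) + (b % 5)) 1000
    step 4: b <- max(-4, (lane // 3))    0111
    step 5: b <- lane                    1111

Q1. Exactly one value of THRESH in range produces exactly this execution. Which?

Answer: THRESH = 0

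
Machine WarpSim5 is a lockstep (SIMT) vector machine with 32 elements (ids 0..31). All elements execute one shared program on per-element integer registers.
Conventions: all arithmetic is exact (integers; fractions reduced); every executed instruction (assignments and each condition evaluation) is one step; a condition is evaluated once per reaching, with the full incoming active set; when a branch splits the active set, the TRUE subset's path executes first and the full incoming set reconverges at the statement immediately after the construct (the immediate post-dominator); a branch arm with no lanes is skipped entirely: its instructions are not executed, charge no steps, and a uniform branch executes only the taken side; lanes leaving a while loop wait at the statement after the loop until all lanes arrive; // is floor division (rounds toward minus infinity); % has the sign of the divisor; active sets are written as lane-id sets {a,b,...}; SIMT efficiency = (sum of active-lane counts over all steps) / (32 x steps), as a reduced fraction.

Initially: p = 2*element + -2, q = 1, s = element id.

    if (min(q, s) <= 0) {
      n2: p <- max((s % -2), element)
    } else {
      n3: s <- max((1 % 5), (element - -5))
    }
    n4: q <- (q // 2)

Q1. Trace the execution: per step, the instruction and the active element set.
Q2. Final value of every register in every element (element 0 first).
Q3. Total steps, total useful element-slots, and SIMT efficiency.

step 0: eval (min(q, s) <= 0)        {0,1,2,3,4,5,6,7,8,9,10,11,12,13,14,15,16,17,18,19,20,21,22,23,24,25,26,27,28,29,30,31}
step 1: p <- max((s % -2), element)  {0}
step 2: s <- max((1 % 5), (element - -5)) {1,2,3,4,5,6,7,8,9,10,11,12,13,14,15,16,17,18,19,20,21,22,23,24,25,26,27,28,29,30,31}
step 3: q <- (q // 2)                {0,1,2,3,4,5,6,7,8,9,10,11,12,13,14,15,16,17,18,19,20,21,22,23,24,25,26,27,28,29,30,31}

Answer: 4 steps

p: 0,0,2,4,6,8,10,12,14,16,18,20,22,24,26,28,30,32,34,36,38,40,42,44,46,48,50,52,54,56,58,60
q: 0,0,0,0,0,0,0,0,0,0,0,0,0,0,0,0,0,0,0,0,0,0,0,0,0,0,0,0,0,0,0,0
s: 0,6,7,8,9,10,11,12,13,14,15,16,17,18,19,20,21,22,23,24,25,26,27,28,29,30,31,32,33,34,35,36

steps = 4; useful = 96; efficiency = 96/128 = 3/4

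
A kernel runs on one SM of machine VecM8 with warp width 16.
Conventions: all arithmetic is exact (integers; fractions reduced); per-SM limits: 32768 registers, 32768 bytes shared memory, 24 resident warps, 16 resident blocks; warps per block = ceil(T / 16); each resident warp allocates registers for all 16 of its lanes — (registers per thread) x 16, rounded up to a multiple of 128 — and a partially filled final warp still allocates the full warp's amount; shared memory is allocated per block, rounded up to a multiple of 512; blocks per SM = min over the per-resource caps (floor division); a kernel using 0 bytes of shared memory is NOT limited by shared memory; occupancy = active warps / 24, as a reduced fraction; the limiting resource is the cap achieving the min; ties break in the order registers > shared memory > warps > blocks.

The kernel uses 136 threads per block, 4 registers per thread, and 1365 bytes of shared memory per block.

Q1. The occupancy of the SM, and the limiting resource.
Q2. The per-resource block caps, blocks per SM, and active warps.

Answer: occupancy 3/4, limited by warps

registers: 28 blocks
shared memory: 21 blocks
warps: 2 blocks
blocks: 16 blocks

Answer: 2 blocks, 18 active warps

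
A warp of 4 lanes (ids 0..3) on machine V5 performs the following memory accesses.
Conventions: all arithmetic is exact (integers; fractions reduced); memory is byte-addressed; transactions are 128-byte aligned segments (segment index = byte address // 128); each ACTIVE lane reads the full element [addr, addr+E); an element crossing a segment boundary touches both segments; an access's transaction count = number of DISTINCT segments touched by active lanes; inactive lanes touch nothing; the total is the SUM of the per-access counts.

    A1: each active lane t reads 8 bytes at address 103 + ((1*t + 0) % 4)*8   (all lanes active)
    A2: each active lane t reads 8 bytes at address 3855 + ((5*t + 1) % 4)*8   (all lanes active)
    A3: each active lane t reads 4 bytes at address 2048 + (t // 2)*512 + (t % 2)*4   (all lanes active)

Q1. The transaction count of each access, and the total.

A1: 2 transactions
A2: 1 transaction
A3: 2 transactions

Answer: 2,1,2; total 5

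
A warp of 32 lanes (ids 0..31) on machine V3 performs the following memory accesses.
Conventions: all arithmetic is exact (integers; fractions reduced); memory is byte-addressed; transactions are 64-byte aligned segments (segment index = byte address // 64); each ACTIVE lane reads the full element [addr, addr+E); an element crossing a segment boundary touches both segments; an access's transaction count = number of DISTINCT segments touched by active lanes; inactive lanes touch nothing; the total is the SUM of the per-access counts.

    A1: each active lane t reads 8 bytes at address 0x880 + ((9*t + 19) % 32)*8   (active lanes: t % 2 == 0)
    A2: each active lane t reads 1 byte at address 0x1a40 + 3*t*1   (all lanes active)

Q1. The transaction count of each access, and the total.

A1: 4 transactions
A2: 2 transactions

Answer: 4,2; total 6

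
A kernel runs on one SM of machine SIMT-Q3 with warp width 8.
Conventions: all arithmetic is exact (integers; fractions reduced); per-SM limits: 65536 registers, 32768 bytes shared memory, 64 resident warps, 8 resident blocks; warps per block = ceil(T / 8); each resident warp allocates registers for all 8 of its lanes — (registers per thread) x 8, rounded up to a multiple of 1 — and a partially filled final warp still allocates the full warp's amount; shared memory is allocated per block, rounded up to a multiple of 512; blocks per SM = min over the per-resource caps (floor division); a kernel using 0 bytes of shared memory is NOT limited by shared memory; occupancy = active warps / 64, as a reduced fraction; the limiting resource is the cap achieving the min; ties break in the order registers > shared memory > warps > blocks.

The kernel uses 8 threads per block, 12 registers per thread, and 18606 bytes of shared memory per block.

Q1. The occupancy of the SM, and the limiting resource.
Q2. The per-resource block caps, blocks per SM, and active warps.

Answer: occupancy 1/64, limited by shared memory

registers: 682 blocks
shared memory: 1 block
warps: 64 blocks
blocks: 8 blocks

Answer: 1 block, 1 active warp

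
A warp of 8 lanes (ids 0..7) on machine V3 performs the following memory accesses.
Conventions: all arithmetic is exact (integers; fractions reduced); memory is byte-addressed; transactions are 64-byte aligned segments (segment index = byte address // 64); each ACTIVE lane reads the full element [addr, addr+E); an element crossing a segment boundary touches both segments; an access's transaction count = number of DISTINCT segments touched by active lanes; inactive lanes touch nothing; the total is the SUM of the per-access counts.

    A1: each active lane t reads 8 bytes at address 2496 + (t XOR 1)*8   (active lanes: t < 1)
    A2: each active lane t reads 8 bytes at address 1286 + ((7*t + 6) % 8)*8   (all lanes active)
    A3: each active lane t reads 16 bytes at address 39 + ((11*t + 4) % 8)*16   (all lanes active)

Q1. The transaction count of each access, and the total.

A1: 1 transaction
A2: 2 transactions
A3: 3 transactions

Answer: 1,2,3; total 6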